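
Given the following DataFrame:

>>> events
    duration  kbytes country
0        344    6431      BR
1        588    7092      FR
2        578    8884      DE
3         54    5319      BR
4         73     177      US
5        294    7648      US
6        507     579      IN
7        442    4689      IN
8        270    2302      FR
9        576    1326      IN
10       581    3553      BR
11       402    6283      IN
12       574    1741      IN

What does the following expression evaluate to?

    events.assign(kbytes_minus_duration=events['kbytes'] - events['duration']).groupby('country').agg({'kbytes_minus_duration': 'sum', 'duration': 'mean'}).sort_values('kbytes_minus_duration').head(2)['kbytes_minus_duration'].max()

add column kbytes_minus_duration = events['kbytes'] - events['duration']:
    duration  kbytes country  kbytes_minus_duration
0        344    6431      BR                   6087
1        588    7092      FR                   6504
2        578    8884      DE                   8306
3         54    5319      BR                   5265
4         73     177      US                    104
5        294    7648      US                   7354
6        507     579      IN                     72
7        442    4689      IN                   4247
8        270    2302      FR                   2032
9        576    1326      IN                    750
10       581    3553      BR                   2972
11       402    6283      IN                   5881
12       574    1741      IN                   1167
group by country: sum(kbytes_minus_duration), mean(duration):
         kbytes_minus_duration    duration
country                                   
BR                       14324  326.333333
DE                        8306  578.000000
FR                        8536  429.000000
IN                       12117  500.200000
US                        7458  183.500000
sort by kbytes_minus_duration:
         kbytes_minus_duration    duration
country                                   
US                        7458  183.500000
DE                        8306  578.000000
FR                        8536  429.000000
IN                       12117  500.200000
BR                       14324  326.333333
take first 2 rows:
         kbytes_minus_duration  duration
country                                 
US                        7458     183.5
DE                        8306     578.0

8306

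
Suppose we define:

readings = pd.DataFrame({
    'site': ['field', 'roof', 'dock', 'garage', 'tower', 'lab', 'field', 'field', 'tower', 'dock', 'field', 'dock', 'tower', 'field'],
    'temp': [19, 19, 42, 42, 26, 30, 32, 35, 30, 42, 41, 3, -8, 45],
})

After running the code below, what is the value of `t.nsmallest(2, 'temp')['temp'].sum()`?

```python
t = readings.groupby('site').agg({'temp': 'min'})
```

-5

group by site, min of temp:
        temp
site        
dock       3
field     19
garage    42
lab       30
roof      19
tower     -8
take 2 rows with smallest temp:
       temp
site       
tower    -8
dock      3
Then the sum of column 'temp': -5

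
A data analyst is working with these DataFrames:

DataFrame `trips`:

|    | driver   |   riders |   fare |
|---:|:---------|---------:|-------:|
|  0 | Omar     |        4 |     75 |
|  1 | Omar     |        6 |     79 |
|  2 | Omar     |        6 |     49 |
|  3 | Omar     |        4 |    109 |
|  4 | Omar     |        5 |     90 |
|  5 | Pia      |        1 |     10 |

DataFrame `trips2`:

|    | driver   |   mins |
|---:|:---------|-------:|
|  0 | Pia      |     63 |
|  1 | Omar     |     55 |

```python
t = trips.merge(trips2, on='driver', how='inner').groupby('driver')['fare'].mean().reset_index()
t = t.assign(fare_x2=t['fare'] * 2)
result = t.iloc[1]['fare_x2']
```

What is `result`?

merge on 'driver' (how='inner') → 6 rows:
  driver  riders  fare  mins
0   Omar       4    75    55
1   Omar       6    79    55
2   Omar       6    49    55
3   Omar       4   109    55
4   Omar       5    90    55
5    Pia       1    10    63
group by driver, mean of fare:
driver
Omar    80.4
Pia     10.0
Name: fare, dtype: float64
reset_index():
  driver  fare
0   Omar  80.4
1    Pia  10.0
add column fare_x2 = t['fare'] * 2:
  driver  fare  fare_x2
0   Omar  80.4    160.8
1    Pia  10.0     20.0

20.0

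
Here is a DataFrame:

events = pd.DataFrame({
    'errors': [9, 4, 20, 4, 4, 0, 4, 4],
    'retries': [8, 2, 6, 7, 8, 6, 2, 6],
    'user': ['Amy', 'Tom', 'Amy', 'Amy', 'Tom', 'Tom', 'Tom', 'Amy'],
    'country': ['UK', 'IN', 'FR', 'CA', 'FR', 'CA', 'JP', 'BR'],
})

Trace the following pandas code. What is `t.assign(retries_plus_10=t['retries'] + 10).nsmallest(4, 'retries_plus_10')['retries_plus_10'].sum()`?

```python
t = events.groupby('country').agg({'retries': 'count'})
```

group by country, count of retries:
         retries
country         
BR             1
CA             2
FR             2
IN             1
JP             1
UK             1
add column retries_plus_10 = t['retries'] + 10:
         retries  retries_plus_10
country                          
BR             1               11
CA             2               12
FR             2               12
IN             1               11
JP             1               11
UK             1               11
take 4 rows with smallest retries_plus_10:
         retries  retries_plus_10
country                          
BR             1               11
IN             1               11
JP             1               11
UK             1               11
The sum of column 'retries_plus_10' is 44.

44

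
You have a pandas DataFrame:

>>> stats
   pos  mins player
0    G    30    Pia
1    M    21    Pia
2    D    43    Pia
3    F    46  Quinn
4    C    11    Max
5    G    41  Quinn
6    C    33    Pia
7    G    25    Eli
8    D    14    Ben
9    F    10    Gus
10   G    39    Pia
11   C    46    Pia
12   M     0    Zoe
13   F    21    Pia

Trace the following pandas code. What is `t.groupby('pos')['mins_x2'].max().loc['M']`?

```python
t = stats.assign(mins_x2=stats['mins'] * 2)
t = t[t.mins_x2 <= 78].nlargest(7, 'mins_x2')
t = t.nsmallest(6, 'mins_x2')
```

42

add column mins_x2 = stats['mins'] * 2:
   pos  mins player  mins_x2
0    G    30    Pia       60
1    M    21    Pia       42
2    D    43    Pia       86
3    F    46  Quinn       92
4    C    11    Max       22
5    G    41  Quinn       82
6    C    33    Pia       66
7    G    25    Eli       50
8    D    14    Ben       28
9    F    10    Gus       20
10   G    39    Pia       78
11   C    46    Pia       92
12   M     0    Zoe        0
13   F    21    Pia       42
filter rows where mins_x2 <= 78:
   pos  mins player  mins_x2
0    G    30    Pia       60
1    M    21    Pia       42
4    C    11    Max       22
6    C    33    Pia       66
7    G    25    Eli       50
8    D    14    Ben       28
9    F    10    Gus       20
10   G    39    Pia       78
12   M     0    Zoe        0
13   F    21    Pia       42
take 7 rows with largest mins_x2:
   pos  mins player  mins_x2
10   G    39    Pia       78
6    C    33    Pia       66
0    G    30    Pia       60
7    G    25    Eli       50
1    M    21    Pia       42
13   F    21    Pia       42
8    D    14    Ben       28
take 6 rows with smallest mins_x2:
   pos  mins player  mins_x2
8    D    14    Ben       28
1    M    21    Pia       42
13   F    21    Pia       42
7    G    25    Eli       50
0    G    30    Pia       60
6    C    33    Pia       66
group by pos, max of mins_x2:
pos
C    66
D    28
F    42
G    60
M    42
Name: mins_x2, dtype: int64
So loc['M'] = 42.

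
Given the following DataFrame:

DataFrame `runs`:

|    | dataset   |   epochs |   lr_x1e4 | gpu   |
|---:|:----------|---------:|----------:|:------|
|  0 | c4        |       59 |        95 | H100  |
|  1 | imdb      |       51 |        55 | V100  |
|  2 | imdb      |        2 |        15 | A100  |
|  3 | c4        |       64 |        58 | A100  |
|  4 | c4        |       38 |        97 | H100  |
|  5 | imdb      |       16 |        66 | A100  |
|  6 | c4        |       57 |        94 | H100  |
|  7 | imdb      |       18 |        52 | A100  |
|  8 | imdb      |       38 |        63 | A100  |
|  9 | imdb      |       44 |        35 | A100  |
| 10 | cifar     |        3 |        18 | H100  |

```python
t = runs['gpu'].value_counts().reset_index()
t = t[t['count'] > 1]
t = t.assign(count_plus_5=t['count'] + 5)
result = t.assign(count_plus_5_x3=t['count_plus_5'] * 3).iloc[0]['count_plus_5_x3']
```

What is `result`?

33

value_counts of gpu:
gpu
A100    6
H100    4
V100    1
Name: count, dtype: int64
reset_index():
    gpu  count
0  A100      6
1  H100      4
2  V100      1
filter rows where count > 1:
    gpu  count
0  A100      6
1  H100      4
add column count_plus_5 = t['count'] + 5:
    gpu  count  count_plus_5
0  A100      6            11
1  H100      4             9
add column count_plus_5_x3 = t['count_plus_5'] * 3:
    gpu  count  count_plus_5  count_plus_5_x3
0  A100      6            11               33
1  H100      4             9               27
Then the value at position 0, column 'count_plus_5_x3': 33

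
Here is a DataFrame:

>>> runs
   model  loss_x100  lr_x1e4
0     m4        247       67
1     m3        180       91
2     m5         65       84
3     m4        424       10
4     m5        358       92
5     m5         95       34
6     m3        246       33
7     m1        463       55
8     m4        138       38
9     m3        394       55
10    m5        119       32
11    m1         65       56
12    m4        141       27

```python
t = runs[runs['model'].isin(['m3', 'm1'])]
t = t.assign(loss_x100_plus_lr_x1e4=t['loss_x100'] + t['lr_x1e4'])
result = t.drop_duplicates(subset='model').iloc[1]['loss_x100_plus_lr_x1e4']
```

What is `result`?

filter rows where model in ['m3', 'm1']:
   model  loss_x100  lr_x1e4
1     m3        180       91
6     m3        246       33
7     m1        463       55
9     m3        394       55
11    m1         65       56
add column loss_x100_plus_lr_x1e4 = t['loss_x100'] + t['lr_x1e4']:
   model  loss_x100  lr_x1e4  loss_x100_plus_lr_x1e4
1     m3        180       91                     271
6     m3        246       33                     279
7     m1        463       55                     518
9     m3        394       55                     449
11    m1         65       56                     121
drop duplicate model (keep=first):
  model  loss_x100  lr_x1e4  loss_x100_plus_lr_x1e4
1    m3        180       91                     271
7    m1        463       55                     518
Reading off the value at position 1, column 'loss_x100_plus_lr_x1e4', we get 518.

518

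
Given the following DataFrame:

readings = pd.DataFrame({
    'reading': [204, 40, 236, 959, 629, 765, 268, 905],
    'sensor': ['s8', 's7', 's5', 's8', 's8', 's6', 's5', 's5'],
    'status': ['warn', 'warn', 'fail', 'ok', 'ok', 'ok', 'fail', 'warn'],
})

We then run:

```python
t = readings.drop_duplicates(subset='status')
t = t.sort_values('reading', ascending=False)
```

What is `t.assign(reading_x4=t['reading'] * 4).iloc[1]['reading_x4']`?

944

drop duplicate status (keep=first):
   reading sensor status
0      204     s8   warn
2      236     s5   fail
3      959     s8     ok
sort by reading descending:
   reading sensor status
3      959     s8     ok
2      236     s5   fail
0      204     s8   warn
add column reading_x4 = t['reading'] * 4:
   reading sensor status  reading_x4
3      959     s8     ok        3836
2      236     s5   fail         944
0      204     s8   warn         816
Then the value at position 1, column 'reading_x4': 944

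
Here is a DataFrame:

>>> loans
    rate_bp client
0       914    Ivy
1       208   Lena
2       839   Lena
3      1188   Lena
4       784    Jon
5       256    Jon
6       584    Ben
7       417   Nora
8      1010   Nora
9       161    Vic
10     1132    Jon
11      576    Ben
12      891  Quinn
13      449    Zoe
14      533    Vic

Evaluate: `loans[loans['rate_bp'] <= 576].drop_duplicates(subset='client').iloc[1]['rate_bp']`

256

filter rows where rate_bp <= 576:
    rate_bp client
1       208   Lena
5       256    Jon
7       417   Nora
9       161    Vic
11      576    Ben
13      449    Zoe
14      533    Vic
drop duplicate client (keep=first):
    rate_bp client
1       208   Lena
5       256    Jon
7       417   Nora
9       161    Vic
11      576    Ben
13      449    Zoe
So iloc[1]['rate_bp'] = 256.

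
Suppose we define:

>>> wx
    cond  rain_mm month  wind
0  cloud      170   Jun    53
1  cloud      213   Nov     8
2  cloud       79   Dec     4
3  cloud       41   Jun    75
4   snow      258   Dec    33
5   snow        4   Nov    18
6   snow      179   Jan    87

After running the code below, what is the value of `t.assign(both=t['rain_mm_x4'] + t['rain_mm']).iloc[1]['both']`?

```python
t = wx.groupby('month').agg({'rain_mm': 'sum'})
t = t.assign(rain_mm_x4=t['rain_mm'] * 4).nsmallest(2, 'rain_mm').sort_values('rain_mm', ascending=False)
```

895

group by month, sum of rain_mm:
       rain_mm
month         
Dec        337
Jan        179
Jun        211
Nov        217
add column rain_mm_x4 = t['rain_mm'] * 4:
       rain_mm  rain_mm_x4
month                     
Dec        337        1348
Jan        179         716
Jun        211         844
Nov        217         868
take 2 rows with smallest rain_mm:
       rain_mm  rain_mm_x4
month                     
Jan        179         716
Jun        211         844
sort by rain_mm descending:
       rain_mm  rain_mm_x4
month                     
Jun        211         844
Jan        179         716
add column both = t['rain_mm_x4'] + t['rain_mm']:
       rain_mm  rain_mm_x4  both
month                           
Jun        211         844  1055
Jan        179         716   895
Then the value at position 1, column 'both': 895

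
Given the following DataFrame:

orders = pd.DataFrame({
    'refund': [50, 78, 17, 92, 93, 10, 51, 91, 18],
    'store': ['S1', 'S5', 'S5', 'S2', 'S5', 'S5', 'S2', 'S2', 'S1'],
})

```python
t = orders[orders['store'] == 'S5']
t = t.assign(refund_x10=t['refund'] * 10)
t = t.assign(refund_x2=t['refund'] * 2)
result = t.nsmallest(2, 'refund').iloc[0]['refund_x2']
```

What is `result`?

filter rows where store == 'S5':
   refund store
1      78    S5
2      17    S5
4      93    S5
5      10    S5
add column refund_x10 = t['refund'] * 10:
   refund store  refund_x10
1      78    S5         780
2      17    S5         170
4      93    S5         930
5      10    S5         100
add column refund_x2 = t['refund'] * 2:
   refund store  refund_x10  refund_x2
1      78    S5         780        156
2      17    S5         170         34
4      93    S5         930        186
5      10    S5         100         20
take 2 rows with smallest refund:
   refund store  refund_x10  refund_x2
5      10    S5         100         20
2      17    S5         170         34
Then the value at position 0, column 'refund_x2': 20

20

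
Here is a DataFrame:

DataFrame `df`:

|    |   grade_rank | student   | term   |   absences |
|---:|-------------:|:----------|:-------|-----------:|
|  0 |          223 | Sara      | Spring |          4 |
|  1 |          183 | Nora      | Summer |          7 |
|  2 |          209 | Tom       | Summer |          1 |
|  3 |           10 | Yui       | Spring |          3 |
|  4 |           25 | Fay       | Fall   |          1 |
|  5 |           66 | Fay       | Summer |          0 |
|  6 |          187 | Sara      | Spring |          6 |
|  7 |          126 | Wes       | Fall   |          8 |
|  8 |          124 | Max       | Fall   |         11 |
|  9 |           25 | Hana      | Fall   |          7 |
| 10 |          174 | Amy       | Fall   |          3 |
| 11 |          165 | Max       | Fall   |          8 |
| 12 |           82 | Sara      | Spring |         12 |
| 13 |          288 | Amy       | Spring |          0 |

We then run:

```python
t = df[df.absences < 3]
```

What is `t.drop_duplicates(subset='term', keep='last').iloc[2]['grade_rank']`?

filter rows where absences < 3:
    grade_rank student    term  absences
2          209     Tom  Summer         1
4           25     Fay    Fall         1
5           66     Fay  Summer         0
13         288     Amy  Spring         0
drop duplicate term (keep=last):
    grade_rank student    term  absences
4           25     Fay    Fall         1
5           66     Fay  Summer         0
13         288     Amy  Spring         0
So iloc[2]['grade_rank'] = 288.

288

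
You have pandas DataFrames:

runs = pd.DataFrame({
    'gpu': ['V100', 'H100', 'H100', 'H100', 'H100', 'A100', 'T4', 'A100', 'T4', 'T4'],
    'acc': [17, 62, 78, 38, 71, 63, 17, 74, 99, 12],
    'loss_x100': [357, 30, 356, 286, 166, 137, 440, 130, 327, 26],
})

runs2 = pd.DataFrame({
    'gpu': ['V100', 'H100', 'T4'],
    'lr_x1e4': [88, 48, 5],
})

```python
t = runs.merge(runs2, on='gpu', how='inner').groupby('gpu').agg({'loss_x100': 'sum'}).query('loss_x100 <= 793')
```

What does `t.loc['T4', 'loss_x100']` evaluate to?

793

merge on 'gpu' (how='inner') → 8 rows:
    gpu  acc  loss_x100  lr_x1e4
0  V100   17        357       88
1  H100   62         30       48
2  H100   78        356       48
3  H100   38        286       48
4  H100   71        166       48
5    T4   17        440        5
6    T4   99        327        5
7    T4   12         26        5
group by gpu, sum of loss_x100:
      loss_x100
gpu            
H100        838
T4          793
V100        357
filter rows where loss_x100 <= 793:
      loss_x100
gpu            
T4          793
V100        357
Hence 793.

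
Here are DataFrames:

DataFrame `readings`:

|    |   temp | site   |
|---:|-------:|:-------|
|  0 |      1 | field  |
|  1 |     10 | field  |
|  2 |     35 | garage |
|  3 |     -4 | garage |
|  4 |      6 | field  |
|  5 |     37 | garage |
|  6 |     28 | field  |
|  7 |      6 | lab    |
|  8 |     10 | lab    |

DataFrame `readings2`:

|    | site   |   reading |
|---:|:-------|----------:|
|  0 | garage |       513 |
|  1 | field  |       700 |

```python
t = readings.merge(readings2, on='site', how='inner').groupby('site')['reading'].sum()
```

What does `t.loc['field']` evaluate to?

merge on 'site' (how='inner') → 7 rows:
   temp    site  reading
0     1   field      700
1    10   field      700
2    35  garage      513
3    -4  garage      513
4     6   field      700
5    37  garage      513
6    28   field      700
group by site, sum of reading:
site
field     2800
garage    1539
Name: reading, dtype: int64
So loc['field'] = 2800.

2800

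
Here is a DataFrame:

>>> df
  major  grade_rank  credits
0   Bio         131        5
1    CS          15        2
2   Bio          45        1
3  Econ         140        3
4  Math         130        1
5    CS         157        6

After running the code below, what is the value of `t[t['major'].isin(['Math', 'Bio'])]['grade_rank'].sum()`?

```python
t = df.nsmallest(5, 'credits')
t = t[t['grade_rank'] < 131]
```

take 5 rows with smallest credits:
  major  grade_rank  credits
2   Bio          45        1
4  Math         130        1
1    CS          15        2
3  Econ         140        3
0   Bio         131        5
filter rows where grade_rank < 131:
  major  grade_rank  credits
2   Bio          45        1
4  Math         130        1
1    CS          15        2
filter rows where major in ['Math', 'Bio']:
  major  grade_rank  credits
2   Bio          45        1
4  Math         130        1
Hence 175.

175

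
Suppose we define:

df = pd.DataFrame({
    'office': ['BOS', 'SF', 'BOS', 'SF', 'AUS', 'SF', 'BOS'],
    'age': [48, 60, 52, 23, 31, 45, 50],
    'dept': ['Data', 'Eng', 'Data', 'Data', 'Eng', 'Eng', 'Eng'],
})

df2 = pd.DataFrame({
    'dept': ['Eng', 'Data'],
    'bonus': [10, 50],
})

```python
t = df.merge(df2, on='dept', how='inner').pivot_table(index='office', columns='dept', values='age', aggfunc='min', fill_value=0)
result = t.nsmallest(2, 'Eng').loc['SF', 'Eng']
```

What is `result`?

merge on 'dept' (how='inner') → 7 rows:
  office  age  dept  bonus
0    BOS   48  Data     50
1     SF   60   Eng     10
2    BOS   52  Data     50
3     SF   23  Data     50
4    AUS   31   Eng     10
5     SF   45   Eng     10
6    BOS   50   Eng     10
pivot: rows=office, cols=dept, min(age):
dept    Data  Eng
office           
AUS        0   31
BOS       48   50
SF        23   45
take 2 rows with smallest Eng:
dept    Data  Eng
office           
AUS        0   31
SF        23   45

45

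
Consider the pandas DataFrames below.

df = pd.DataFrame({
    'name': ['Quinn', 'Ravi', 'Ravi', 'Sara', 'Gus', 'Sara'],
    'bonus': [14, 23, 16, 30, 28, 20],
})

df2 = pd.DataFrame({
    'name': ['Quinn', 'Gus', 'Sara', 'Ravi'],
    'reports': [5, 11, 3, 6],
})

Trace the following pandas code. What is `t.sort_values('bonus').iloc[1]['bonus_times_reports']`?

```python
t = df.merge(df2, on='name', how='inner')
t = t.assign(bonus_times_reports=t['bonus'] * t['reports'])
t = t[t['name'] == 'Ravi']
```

138

merge on 'name' (how='inner') → 6 rows:
    name  bonus  reports
0  Quinn     14        5
1   Ravi     23        6
2   Ravi     16        6
3   Sara     30        3
4    Gus     28       11
5   Sara     20        3
add column bonus_times_reports = t['bonus'] * t['reports']:
    name  bonus  reports  bonus_times_reports
0  Quinn     14        5                   70
1   Ravi     23        6                  138
2   Ravi     16        6                   96
3   Sara     30        3                   90
4    Gus     28       11                  308
5   Sara     20        3                   60
filter rows where name == 'Ravi':
   name  bonus  reports  bonus_times_reports
1  Ravi     23        6                  138
2  Ravi     16        6                   96
sort by bonus:
   name  bonus  reports  bonus_times_reports
2  Ravi     16        6                   96
1  Ravi     23        6                  138
Hence 138.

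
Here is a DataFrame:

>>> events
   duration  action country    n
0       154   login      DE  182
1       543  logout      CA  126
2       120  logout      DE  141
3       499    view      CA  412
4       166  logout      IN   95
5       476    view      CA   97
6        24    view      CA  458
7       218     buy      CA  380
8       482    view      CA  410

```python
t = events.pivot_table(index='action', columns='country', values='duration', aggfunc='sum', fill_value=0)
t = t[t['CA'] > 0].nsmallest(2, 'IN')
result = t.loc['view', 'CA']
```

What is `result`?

pivot: rows=action, cols=country, sum(duration):
country    CA   DE   IN
action                 
buy       218    0    0
login       0  154    0
logout    543  120  166
view     1481    0    0
filter rows where CA > 0:
country    CA   DE   IN
action                 
buy       218    0    0
logout    543  120  166
view     1481    0    0
take 2 rows with smallest IN:
country    CA  DE  IN
action               
buy       218   0   0
view     1481   0   0

1481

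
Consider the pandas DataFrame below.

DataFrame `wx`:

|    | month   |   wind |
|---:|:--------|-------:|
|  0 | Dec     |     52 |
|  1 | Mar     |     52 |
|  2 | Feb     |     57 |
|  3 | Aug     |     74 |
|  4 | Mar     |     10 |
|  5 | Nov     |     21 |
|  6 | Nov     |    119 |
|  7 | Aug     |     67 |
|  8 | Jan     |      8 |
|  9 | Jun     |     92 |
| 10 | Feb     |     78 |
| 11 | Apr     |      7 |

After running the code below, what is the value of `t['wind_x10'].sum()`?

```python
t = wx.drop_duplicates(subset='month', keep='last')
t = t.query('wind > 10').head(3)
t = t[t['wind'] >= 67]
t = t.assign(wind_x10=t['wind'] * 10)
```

1860

drop duplicate month (keep=last):
   month  wind
0    Dec    52
4    Mar    10
6    Nov   119
7    Aug    67
8    Jan     8
9    Jun    92
10   Feb    78
11   Apr     7
filter rows where wind > 10:
   month  wind
0    Dec    52
6    Nov   119
7    Aug    67
9    Jun    92
10   Feb    78
take first 3 rows:
  month  wind
0   Dec    52
6   Nov   119
7   Aug    67
filter rows where wind >= 67:
  month  wind
6   Nov   119
7   Aug    67
add column wind_x10 = t['wind'] * 10:
  month  wind  wind_x10
6   Nov   119      1190
7   Aug    67       670
Then the sum of column 'wind_x10': 1860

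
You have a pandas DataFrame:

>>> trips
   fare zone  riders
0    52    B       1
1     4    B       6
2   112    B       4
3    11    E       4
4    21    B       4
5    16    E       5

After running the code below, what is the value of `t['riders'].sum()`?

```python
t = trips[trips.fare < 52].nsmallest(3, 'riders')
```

13

filter rows where fare < 52:
   fare zone  riders
1     4    B       6
3    11    E       4
4    21    B       4
5    16    E       5
take 3 rows with smallest riders:
   fare zone  riders
3    11    E       4
4    21    B       4
5    16    E       5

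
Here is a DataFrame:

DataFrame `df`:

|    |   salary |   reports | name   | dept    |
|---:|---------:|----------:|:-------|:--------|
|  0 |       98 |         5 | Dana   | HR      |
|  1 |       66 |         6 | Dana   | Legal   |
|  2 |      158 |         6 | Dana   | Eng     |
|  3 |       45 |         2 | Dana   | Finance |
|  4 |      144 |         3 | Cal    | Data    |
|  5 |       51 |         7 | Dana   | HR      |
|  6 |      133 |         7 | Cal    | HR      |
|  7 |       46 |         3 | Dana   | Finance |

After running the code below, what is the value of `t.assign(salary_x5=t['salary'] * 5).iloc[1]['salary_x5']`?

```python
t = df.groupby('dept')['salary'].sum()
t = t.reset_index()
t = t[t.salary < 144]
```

330

group by dept, sum of salary:
dept
Data       144
Eng        158
Finance     91
HR         282
Legal       66
Name: salary, dtype: int64
reset_index():
      dept  salary
0     Data     144
1      Eng     158
2  Finance      91
3       HR     282
4    Legal      66
filter rows where salary < 144:
      dept  salary
2  Finance      91
4    Legal      66
add column salary_x5 = t['salary'] * 5:
      dept  salary  salary_x5
2  Finance      91        455
4    Legal      66        330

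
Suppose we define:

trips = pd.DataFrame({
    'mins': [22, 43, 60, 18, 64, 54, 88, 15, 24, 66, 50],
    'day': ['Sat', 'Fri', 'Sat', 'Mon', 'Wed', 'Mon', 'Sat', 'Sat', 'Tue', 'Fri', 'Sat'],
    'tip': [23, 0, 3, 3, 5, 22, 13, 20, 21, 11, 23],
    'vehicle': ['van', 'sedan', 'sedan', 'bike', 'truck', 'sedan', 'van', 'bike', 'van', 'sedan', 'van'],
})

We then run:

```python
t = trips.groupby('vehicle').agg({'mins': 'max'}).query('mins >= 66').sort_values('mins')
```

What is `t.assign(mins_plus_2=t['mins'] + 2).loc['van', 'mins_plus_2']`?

group by vehicle, max of mins:
         mins
vehicle      
bike       18
sedan      66
truck      64
van        88
filter rows where mins >= 66:
         mins
vehicle      
sedan      66
van        88
sort by mins:
         mins
vehicle      
sedan      66
van        88
add column mins_plus_2 = t['mins'] + 2:
         mins  mins_plus_2
vehicle                   
sedan      66           68
van        88           90

90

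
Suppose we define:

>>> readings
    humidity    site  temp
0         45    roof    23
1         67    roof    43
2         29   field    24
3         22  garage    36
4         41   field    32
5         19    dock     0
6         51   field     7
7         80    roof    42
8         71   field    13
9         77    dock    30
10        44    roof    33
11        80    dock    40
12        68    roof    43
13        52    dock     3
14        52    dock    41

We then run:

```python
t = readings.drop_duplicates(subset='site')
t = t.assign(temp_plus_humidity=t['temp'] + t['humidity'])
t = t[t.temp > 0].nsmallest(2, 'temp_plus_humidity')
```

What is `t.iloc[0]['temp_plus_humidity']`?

drop duplicate site (keep=first):
   humidity    site  temp
0        45    roof    23
2        29   field    24
3        22  garage    36
5        19    dock     0
add column temp_plus_humidity = t['temp'] + t['humidity']:
   humidity    site  temp  temp_plus_humidity
0        45    roof    23                  68
2        29   field    24                  53
3        22  garage    36                  58
5        19    dock     0                  19
filter rows where temp > 0:
   humidity    site  temp  temp_plus_humidity
0        45    roof    23                  68
2        29   field    24                  53
3        22  garage    36                  58
take 2 rows with smallest temp_plus_humidity:
   humidity    site  temp  temp_plus_humidity
2        29   field    24                  53
3        22  garage    36                  58
value at position 0, column 'temp_plus_humidity' → 53

53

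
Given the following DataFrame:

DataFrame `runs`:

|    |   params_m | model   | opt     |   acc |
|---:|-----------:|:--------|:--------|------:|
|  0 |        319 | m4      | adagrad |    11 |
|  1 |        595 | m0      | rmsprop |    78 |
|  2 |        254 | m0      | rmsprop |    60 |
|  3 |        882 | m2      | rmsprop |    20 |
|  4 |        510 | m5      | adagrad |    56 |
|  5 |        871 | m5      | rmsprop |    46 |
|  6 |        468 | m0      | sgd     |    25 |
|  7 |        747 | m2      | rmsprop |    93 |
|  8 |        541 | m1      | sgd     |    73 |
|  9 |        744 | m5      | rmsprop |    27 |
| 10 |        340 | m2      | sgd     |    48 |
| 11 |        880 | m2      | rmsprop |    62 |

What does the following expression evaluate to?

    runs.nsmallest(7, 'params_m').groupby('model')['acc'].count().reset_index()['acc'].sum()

7

take 7 rows with smallest params_m:
    params_m model      opt  acc
2        254    m0  rmsprop   60
0        319    m4  adagrad   11
10       340    m2      sgd   48
6        468    m0      sgd   25
4        510    m5  adagrad   56
8        541    m1      sgd   73
1        595    m0  rmsprop   78
group by model, count of acc:
model
m0    3
m1    1
m2    1
m4    1
m5    1
Name: acc, dtype: int64
reset_index():
  model  acc
0    m0    3
1    m1    1
2    m2    1
3    m4    1
4    m5    1
Taking the sum of column 'acc' gives 7.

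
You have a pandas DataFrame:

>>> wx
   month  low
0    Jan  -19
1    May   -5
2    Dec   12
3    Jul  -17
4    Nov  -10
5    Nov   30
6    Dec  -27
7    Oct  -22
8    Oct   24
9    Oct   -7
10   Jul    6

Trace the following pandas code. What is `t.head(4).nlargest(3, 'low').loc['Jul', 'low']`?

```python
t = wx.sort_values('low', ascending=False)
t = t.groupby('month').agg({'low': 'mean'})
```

sort by low descending:
   month  low
5    Nov   30
8    Oct   24
2    Dec   12
10   Jul    6
1    May   -5
9    Oct   -7
4    Nov  -10
3    Jul  -17
0    Jan  -19
7    Oct  -22
6    Dec  -27
group by month, mean of low:
             low
month           
Dec    -7.500000
Jan   -19.000000
Jul    -5.500000
May    -5.000000
Nov    10.000000
Oct    -1.666667
take first 4 rows:
        low
month      
Dec    -7.5
Jan   -19.0
Jul    -5.5
May    -5.0
take 3 rows with largest low:
       low
month     
May   -5.0
Jul   -5.5
Dec   -7.5
Finally, value at row 'Jul', column 'low' = -5.5.

-5.5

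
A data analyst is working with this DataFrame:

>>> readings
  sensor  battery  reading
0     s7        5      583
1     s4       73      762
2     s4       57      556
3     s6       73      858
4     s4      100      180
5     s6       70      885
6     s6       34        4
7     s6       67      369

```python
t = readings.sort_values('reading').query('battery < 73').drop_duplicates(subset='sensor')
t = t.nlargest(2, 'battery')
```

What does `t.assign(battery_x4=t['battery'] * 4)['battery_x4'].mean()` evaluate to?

sort by reading:
  sensor  battery  reading
6     s6       34        4
4     s4      100      180
7     s6       67      369
2     s4       57      556
0     s7        5      583
1     s4       73      762
3     s6       73      858
5     s6       70      885
filter rows where battery < 73:
  sensor  battery  reading
6     s6       34        4
7     s6       67      369
2     s4       57      556
0     s7        5      583
5     s6       70      885
drop duplicate sensor (keep=first):
  sensor  battery  reading
6     s6       34        4
2     s4       57      556
0     s7        5      583
take 2 rows with largest battery:
  sensor  battery  reading
2     s4       57      556
6     s6       34        4
add column battery_x4 = t['battery'] * 4:
  sensor  battery  reading  battery_x4
2     s4       57      556         228
6     s6       34        4         136

182.0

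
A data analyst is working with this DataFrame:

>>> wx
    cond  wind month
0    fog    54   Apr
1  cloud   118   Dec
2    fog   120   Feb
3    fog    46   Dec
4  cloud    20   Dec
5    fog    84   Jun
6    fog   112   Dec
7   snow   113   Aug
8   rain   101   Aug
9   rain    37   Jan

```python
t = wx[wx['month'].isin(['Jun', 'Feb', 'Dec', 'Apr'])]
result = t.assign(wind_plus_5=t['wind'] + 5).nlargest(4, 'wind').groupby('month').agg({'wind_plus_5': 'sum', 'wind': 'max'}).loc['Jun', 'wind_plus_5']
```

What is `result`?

89

filter rows where month in ['Jun', 'Feb', 'Dec', 'Apr']:
    cond  wind month
0    fog    54   Apr
1  cloud   118   Dec
2    fog   120   Feb
3    fog    46   Dec
4  cloud    20   Dec
5    fog    84   Jun
6    fog   112   Dec
add column wind_plus_5 = t['wind'] + 5:
    cond  wind month  wind_plus_5
0    fog    54   Apr           59
1  cloud   118   Dec          123
2    fog   120   Feb          125
3    fog    46   Dec           51
4  cloud    20   Dec           25
5    fog    84   Jun           89
6    fog   112   Dec          117
take 4 rows with largest wind:
    cond  wind month  wind_plus_5
2    fog   120   Feb          125
1  cloud   118   Dec          123
6    fog   112   Dec          117
5    fog    84   Jun           89
group by month: sum(wind_plus_5), max(wind):
       wind_plus_5  wind
month                   
Dec            240   118
Feb            125   120
Jun             89    84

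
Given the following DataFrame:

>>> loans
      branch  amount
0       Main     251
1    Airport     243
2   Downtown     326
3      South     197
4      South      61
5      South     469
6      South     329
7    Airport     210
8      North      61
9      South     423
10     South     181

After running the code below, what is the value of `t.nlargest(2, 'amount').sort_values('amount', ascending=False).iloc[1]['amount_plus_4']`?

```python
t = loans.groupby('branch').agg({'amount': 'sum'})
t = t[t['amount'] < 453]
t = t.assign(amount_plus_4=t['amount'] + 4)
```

group by branch, sum of amount:
          amount
branch          
Airport      453
Downtown     326
Main         251
North         61
South       1660
filter rows where amount < 453:
          amount
branch          
Downtown     326
Main         251
North         61
add column amount_plus_4 = t['amount'] + 4:
          amount  amount_plus_4
branch                         
Downtown     326            330
Main         251            255
North         61             65
take 2 rows with largest amount:
          amount  amount_plus_4
branch                         
Downtown     326            330
Main         251            255
sort by amount descending:
          amount  amount_plus_4
branch                         
Downtown     326            330
Main         251            255
The value at position 1, column 'amount_plus_4' is 255.

255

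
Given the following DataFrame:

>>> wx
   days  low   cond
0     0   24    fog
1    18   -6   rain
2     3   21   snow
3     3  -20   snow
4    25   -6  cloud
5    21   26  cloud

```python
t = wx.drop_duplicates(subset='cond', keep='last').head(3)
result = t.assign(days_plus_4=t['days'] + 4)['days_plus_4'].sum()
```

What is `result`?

drop duplicate cond (keep=last):
   days  low   cond
0     0   24    fog
1    18   -6   rain
3     3  -20   snow
5    21   26  cloud
take first 3 rows:
   days  low  cond
0     0   24   fog
1    18   -6  rain
3     3  -20  snow
add column days_plus_4 = t['days'] + 4:
   days  low  cond  days_plus_4
0     0   24   fog            4
1    18   -6  rain           22
3     3  -20  snow            7

33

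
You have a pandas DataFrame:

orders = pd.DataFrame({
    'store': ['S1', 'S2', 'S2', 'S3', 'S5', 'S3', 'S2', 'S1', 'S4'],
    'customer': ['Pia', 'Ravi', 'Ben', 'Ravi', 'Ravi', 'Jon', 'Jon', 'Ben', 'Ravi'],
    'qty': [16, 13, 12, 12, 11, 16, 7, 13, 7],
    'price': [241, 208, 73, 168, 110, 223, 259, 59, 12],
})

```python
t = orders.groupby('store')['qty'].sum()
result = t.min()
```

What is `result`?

7

group by store, sum of qty:
store
S1    29
S2    32
S3    28
S4     7
S5    11
Name: qty, dtype: int64
So min() = 7.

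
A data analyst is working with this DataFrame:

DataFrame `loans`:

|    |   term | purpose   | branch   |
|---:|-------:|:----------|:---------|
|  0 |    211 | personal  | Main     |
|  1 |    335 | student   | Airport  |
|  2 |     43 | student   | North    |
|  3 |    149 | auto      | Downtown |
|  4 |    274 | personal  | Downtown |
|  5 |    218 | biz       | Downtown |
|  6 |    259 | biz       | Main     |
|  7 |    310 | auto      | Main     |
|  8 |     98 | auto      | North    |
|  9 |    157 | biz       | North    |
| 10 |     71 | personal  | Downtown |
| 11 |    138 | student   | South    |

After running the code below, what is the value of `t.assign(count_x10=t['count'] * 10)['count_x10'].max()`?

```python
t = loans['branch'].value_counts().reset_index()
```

40

value_counts of branch:
branch
Downtown    4
Main        3
North       3
Airport     1
South       1
Name: count, dtype: int64
reset_index():
     branch  count
0  Downtown      4
1      Main      3
2     North      3
3   Airport      1
4     South      1
add column count_x10 = t['count'] * 10:
     branch  count  count_x10
0  Downtown      4         40
1      Main      3         30
2     North      3         30
3   Airport      1         10
4     South      1         10
Then the max of column 'count_x10': 40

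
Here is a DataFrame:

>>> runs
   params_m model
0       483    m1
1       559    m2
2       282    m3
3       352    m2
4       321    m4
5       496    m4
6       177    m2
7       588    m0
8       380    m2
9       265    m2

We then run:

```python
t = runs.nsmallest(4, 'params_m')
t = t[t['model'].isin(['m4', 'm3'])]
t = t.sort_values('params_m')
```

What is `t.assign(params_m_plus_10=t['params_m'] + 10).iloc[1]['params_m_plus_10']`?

331

take 4 rows with smallest params_m:
   params_m model
6       177    m2
9       265    m2
2       282    m3
4       321    m4
filter rows where model in ['m4', 'm3']:
   params_m model
2       282    m3
4       321    m4
sort by params_m:
   params_m model
2       282    m3
4       321    m4
add column params_m_plus_10 = t['params_m'] + 10:
   params_m model  params_m_plus_10
2       282    m3               292
4       321    m4               331
Reading off the value at position 1, column 'params_m_plus_10', we get 331.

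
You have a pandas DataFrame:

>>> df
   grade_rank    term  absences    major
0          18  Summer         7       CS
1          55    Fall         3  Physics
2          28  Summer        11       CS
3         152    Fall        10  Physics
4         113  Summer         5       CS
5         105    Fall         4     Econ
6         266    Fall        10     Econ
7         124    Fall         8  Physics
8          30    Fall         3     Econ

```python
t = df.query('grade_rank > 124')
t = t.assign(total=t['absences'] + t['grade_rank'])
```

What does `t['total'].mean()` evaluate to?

filter rows where grade_rank > 124:
   grade_rank  term  absences    major
3         152  Fall        10  Physics
6         266  Fall        10     Econ
add column total = t['absences'] + t['grade_rank']:
   grade_rank  term  absences    major  total
3         152  Fall        10  Physics    162
6         266  Fall        10     Econ    276
The mean of column 'total' is 219.0.

219.0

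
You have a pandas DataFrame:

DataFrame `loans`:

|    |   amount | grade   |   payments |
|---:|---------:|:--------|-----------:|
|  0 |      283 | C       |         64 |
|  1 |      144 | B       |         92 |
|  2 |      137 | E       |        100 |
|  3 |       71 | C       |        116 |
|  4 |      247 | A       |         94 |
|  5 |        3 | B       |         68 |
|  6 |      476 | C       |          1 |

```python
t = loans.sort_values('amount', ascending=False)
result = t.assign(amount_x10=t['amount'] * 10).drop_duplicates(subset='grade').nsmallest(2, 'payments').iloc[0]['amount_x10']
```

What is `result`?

4760

sort by amount descending:
   amount grade  payments
6     476     C         1
0     283     C        64
4     247     A        94
1     144     B        92
2     137     E       100
3      71     C       116
5       3     B        68
add column amount_x10 = t['amount'] * 10:
   amount grade  payments  amount_x10
6     476     C         1        4760
0     283     C        64        2830
4     247     A        94        2470
1     144     B        92        1440
2     137     E       100        1370
3      71     C       116         710
5       3     B        68          30
drop duplicate grade (keep=first):
   amount grade  payments  amount_x10
6     476     C         1        4760
4     247     A        94        2470
1     144     B        92        1440
2     137     E       100        1370
take 2 rows with smallest payments:
   amount grade  payments  amount_x10
6     476     C         1        4760
1     144     B        92        1440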